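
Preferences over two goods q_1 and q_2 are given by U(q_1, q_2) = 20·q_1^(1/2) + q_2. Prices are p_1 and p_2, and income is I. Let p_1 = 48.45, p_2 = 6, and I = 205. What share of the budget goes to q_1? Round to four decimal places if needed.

Utility is quasi-linear in q_2; the FOC for q_1 is 10/√q_1 = p_1/p_2.
Thus q_1* = (10·p_2/p_1)² — independent of I — with the rest of income spent on q_2.
Plugging in: q_1* = (10·6/48.45)² = 1.5336, q_2* = 21.7828.
Expenditure on q_1: 48.45·1.5336 = 74.3034; share = 0.3625.

share on q_1 = 0.3625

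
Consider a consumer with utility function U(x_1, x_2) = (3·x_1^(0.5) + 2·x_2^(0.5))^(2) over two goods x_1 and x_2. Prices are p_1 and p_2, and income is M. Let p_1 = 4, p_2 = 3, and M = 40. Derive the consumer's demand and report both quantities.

MU_x_1 ∝ 3·x_1^(-0.5), MU_x_2 ∝ 2·x_2^(-0.5), so MRS = (3/2)·(x_2/x_1)^(0.5) = p_1/p_2.
Hence x_2/x_1 = ((2/3)·p_1/p_2)^(1/(0.5)), i.e. raised to the 2 power.
With the ratio pinned down, the budget gives x_1* = M/(p_1 + p_2·(x_2/x_1)) and x_2* = (x_2/x_1)·x_1*.
Numerically x_2/x_1 = 0.790123, so x_1* = 40/(4 + 3·0.790123) = 6.2791 and x_2* = 0.790123·6.2791 = 4.9612.

x_1* = 6.2791, x_2* = 4.9612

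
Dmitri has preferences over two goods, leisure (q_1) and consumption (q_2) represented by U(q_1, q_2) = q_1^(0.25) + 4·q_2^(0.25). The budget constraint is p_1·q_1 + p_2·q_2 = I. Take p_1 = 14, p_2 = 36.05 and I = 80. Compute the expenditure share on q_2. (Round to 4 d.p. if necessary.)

share on q_2 = 0.8225

MRS = MU_q_1/MU_q_2 = (1/4)·(q_2/q_1)^(0.75). Set equal to p_1/p_2.
Hence q_2/q_1 = (4·p_1/p_2)^(1/(0.75)), i.e. raised to the 4/3 power.
Substitute q_2 = (q_2/q_1)·q_1 into the budget: q_1* = I/(p_1 + p_2·(q_2/q_1)).
Numerically q_2/q_1 = 1.799052, so q_1* = 80/(14 + 36.05·1.799052) = 1.0145 and q_2* = 1.799052·1.0145 = 1.8252.
Expenditure on q_2: 36.05·1.8252 = 65.7969; share = 0.8225.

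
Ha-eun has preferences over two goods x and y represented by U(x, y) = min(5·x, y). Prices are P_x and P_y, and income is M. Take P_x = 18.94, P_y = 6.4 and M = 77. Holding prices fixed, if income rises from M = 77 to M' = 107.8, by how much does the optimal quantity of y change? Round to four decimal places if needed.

With perfect complements, no substitution: consume in ratio x:y = 1:5.
Budget: P_x·x + P_y·5·x = M, so (P_x + 5·P_y)·x = M.
Demand: x*(P_x,P_y,M) = M/(P_x + 5·P_y), y* = 5·M/(P_x + 5·P_y).
Here 18.94 + 5·6.4 = 50.94, giving y* = 7.5579.
At M' = 107.8: y* = 10.5811. Change: 10.5811 − 7.5579 = 3.0232.

Δy* = 3.0232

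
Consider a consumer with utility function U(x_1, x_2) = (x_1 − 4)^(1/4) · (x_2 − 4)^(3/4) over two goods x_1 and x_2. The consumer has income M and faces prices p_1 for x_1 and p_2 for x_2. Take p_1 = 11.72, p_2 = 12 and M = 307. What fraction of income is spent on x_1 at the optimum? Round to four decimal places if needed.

This is Cobb-Douglas in (x_1−4, x_2−4): tangency gives 0.25·p_2·(x_2−4) = 0.75·p_1·(x_1−4).
After buying the subsistence bundle (4, 4), a share 0.25 of the remaining income goes to x_1: x_1* = 4 + 0.25·(M − 4p_1 − 4p_2)/p_1.
Discretionary income = 307 − 4·11.72 − 4·12 = 212.12; x_1* = 4 + 0.25·212.12/11.72 = 8.5247; x_2* = 4 + 0.75·212.12/12 = 17.2575.
Expenditure on x_1: 11.72·8.5247 = 99.91; share = 0.3254.

share on x_1 = 0.3254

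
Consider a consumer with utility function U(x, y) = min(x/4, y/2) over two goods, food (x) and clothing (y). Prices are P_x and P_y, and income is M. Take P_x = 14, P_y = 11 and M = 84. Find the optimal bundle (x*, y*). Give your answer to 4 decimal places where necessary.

x* = 4.3077, y* = 2.1538

With perfect complements, no substitution: consume in ratio x:y = 4:2.
Budget: P_x·x + P_y·(1/2)·x = M, so (4·P_x + 2·P_y)·x = 4·M.
Demand: x*(P_x,P_y,M) = 4·M/(4·P_x + 2·P_y), y* = 2·M/(4·P_x + 2·P_y).
Here 4·14 + 2·11 = 78, giving x* = 4.3077 and y* = 2.1538.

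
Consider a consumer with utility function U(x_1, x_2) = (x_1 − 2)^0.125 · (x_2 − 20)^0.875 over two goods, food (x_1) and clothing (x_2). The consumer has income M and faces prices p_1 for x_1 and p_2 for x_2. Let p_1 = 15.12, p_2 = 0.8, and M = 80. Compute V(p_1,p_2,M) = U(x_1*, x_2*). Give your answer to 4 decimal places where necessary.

This is Cobb-Douglas in (x_1−2, x_2−20): tangency gives 0.125·p_2·(x_2−20) = 0.875·p_1·(x_1−2).
After buying the subsistence bundle (2, 20), a share 0.125 of the remaining income goes to x_1: x_1* = 2 + 0.125·(M − 2p_1 − 20p_2)/p_1.
Discretionary income = 80 − 2·15.12 − 20·0.8 = 33.76; x_1* = 2 + 0.125·33.76/15.12 = 2.2791; x_2* = 20 + 0.875·33.76/0.8 = 56.925.
Utility at the optimum: U(2.2791, 56.925) = 20.0505.

V = 20.0505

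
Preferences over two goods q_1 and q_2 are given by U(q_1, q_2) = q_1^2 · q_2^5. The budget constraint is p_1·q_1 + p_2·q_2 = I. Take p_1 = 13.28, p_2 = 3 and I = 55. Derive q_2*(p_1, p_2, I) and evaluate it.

The MRS is (2/5)·q_2/q_1. Set MRS = p_1/p_2.
Rearranging, p_2·q_2 = (5/2)·p_1·q_1. Substituting into the budget gives p_1·q_1·(1 + (5/2)) = I.
Demand: q_1*(p_1,p_2,I) = 2/7·I/p_1 and q_2* = 5/7·I/p_2.
At p_1=13.28, p_2=3, I=55: q_2* = 5/7·55/3 = 13.0952.

q_2* = 13.0952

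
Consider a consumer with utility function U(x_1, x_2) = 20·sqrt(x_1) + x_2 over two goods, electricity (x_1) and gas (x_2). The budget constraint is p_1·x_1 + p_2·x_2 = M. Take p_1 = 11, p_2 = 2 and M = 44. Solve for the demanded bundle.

MU_x_1 = 10/√x_1, MU_x_2 = 1. Tangency: 10/√x_1 = p_1/p_2.
Thus x_1* = (10·p_2/p_1)² — independent of M — with the rest of income spent on x_2.
Plugging in: x_1* = (10·2/11)² = 3.3058, x_2* = 3.8182.

x_1* = 3.3058, x_2* = 3.8182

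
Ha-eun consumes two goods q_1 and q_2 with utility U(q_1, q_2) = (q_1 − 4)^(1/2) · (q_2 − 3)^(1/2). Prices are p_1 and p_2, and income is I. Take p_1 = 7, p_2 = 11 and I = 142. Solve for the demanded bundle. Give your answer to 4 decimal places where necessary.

q_1* = 9.7857, q_2* = 6.6818

Let q_1' = q_1−4, q_2' = q_2−3. MRS = q_2'/q_1' = p_1/p_2.
After buying the subsistence bundle (4, 3), a share 0.5 of the remaining income goes to q_1: q_1* = 4 + 0.5·(I − 4p_1 − 3p_2)/p_1.
Discretionary income = 142 − 4·7 − 3·11 = 81; q_1* = 4 + 0.5·81/7 = 9.7857; q_2* = 3 + 0.5·81/11 = 6.6818.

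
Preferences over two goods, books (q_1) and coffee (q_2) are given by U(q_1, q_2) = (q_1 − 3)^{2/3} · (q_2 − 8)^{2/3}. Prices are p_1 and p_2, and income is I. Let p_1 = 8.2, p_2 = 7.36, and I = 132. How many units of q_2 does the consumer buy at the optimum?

q_2* = 11.2962

MRS = (q_2−8)/(q_1−3). Tangency with p_1/p_2 gives q_2−8 = (p_1/p_2)·(q_1−3).
Substituting into the budget: q_1* = 3 + 0.5·(I − 3·p_1 − 8·p_2)/p_1, and q_2* = 8 + 0.5·(…)/p_2.
Discretionary income = 132 − 3·8.2 − 8·7.36 = 48.52; q_2* = 8 + 0.5·48.52/7.36 = 11.2962.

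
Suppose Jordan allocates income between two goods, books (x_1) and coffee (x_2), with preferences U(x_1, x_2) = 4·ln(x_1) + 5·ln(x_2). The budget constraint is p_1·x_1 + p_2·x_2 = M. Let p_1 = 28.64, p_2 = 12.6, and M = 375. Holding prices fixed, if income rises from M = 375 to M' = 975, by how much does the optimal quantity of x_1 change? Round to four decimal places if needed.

Δx_1* = 9.311

Tangency: MRS = (4/5)·x_2/x_1 = p_1/p_2.
Rearranging, p_2·x_2 = (5/4)·p_1·x_1. Substituting into the budget gives p_1·x_1·(1 + (5/4)) = M.
Demand: x_1*(p_1,p_2,M) = 4/9·M/p_1 and x_2* = 5/9·M/p_2.
At p_1=28.64, p_2=12.6, M=375: x_1* = 4/9·375/28.64 = 5.8194.
At M' = 975: x_1* = 15.1304. Change: 15.1304 − 5.8194 = 9.311.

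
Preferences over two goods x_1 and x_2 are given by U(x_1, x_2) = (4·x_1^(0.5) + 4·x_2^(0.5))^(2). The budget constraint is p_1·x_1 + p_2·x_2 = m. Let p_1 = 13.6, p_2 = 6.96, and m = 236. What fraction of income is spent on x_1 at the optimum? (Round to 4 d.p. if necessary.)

With the ratio pinned down, the budget gives x_1* = m/(p_1 + p_2·(x_2/x_1)) and x_2* = (x_2/x_1)·x_1*.
Numerically x_2/x_1 = 3.818206, so x_1* = 236/(13.6 + 6.96·3.818206) = 5.8743 and x_2* = 3.818206·5.8743 = 22.4294.
Expenditure on x_1: 13.6·5.8743 = 79.8911; share = 0.3385.

share on x_1 = 0.3385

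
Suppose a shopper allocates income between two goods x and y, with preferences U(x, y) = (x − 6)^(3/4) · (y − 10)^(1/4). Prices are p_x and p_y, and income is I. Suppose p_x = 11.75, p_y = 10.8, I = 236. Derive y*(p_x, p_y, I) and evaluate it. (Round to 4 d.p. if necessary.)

This is Cobb-Douglas in (x−6, y−10): tangency gives 0.75·p_y·(y−10) = 0.25·p_x·(x−6).
Substituting into the budget: x* = 6 + 0.75·(I − 6·p_x − 10·p_y)/p_x, and y* = 10 + 0.25·(…)/p_y.
Discretionary income = 236 − 6·11.75 − 10·10.8 = 57.5; y* = 10 + 0.25·57.5/10.8 = 11.331.

y* = 11.331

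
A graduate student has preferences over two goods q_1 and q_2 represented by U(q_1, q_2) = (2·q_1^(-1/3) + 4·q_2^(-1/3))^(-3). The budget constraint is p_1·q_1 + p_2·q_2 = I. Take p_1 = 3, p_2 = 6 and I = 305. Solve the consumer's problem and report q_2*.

From the CES first-order condition, (1/2)·(q_2/q_1)^(4/3) = p_1/p_2.
Solve for the ratio: q_2/q_1 = [2·p_1/p_2]^(0.75).
Substitute q_2 = (q_2/q_1)·q_1 into the budget: q_1* = I/(p_1 + p_2·(q_2/q_1)).
Numerically q_2/q_1 = 1, so q_1* = 305/(3 + 6·1) = 33.8889 and q_2* = 1·33.8889 = 33.8889.

q_2* = 33.8889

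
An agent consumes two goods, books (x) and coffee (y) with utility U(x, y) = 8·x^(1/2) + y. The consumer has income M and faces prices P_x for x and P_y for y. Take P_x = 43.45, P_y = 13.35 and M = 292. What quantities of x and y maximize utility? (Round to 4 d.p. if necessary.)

MU_x = 4/√x, MU_y = 1. Tangency: 4/√x = P_x/P_y.
Thus x* = (4·P_y/P_x)² — independent of M — with the rest of income spent on y.
Plugging in: x* = (4·13.35/43.45)² = 1.5104, y* = 16.9567.

x* = 1.5104, y* = 16.9567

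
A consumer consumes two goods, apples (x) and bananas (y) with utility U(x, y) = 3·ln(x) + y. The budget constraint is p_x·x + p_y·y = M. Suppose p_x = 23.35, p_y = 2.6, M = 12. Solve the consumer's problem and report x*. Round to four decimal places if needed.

MU_x = 3/x, MU_y = 1. Tangency: 3/x = p_x/p_y.
So x*(p_x,p_y) = 3·p_y/p_x, independent of income; and y* = (M − 3·p_y)/p_y.
At the given prices: x* = 3·2.6/23.35 = 0.334.

x* = 0.334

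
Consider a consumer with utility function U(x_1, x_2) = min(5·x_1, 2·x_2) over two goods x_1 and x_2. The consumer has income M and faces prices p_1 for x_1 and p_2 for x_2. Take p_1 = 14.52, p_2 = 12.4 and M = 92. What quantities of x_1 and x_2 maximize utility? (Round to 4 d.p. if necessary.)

Demand: x_1*(p_1,p_2,M) = 2·M/(2·p_1 + 5·p_2), x_2* = 5·M/(2·p_1 + 5·p_2).
Here 2·14.52 + 5·12.4 = 91.04, giving x_1* = 2.0211 and x_2* = 5.0527.

x_1* = 2.0211, x_2* = 5.0527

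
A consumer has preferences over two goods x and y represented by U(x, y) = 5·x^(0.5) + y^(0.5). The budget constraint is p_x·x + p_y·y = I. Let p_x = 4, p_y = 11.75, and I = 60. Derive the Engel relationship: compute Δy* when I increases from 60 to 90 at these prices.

Substitute y = (y/x)·x into the budget: x* = I/(p_x + p_y·(y/x)).
Numerically y/x = 0.004636, so x* = 60/(4 + 11.75·0.004636) = 14.7985 and y* = 0.004636·14.7985 = 0.0686.
At I' = 90: y* = 0.1029. Change: 0.1029 − 0.0686 = 0.0343.

Δy* = 0.0343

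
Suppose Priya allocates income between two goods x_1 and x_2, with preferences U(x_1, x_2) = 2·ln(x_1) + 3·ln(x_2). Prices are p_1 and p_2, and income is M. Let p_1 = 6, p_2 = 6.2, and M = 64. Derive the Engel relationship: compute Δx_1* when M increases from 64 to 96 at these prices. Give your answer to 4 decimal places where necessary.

Δx_1* = 2.1333

The MRS is (2/3)·x_2/x_1. Set MRS = p_1/p_2.
Rearranging, p_2·x_2 = (3/2)·p_1·x_1. Substituting into the budget gives p_1·x_1·(1 + (3/2)) = M.
Demand: x_1*(p_1,p_2,M) = 0.4·M/p_1 and x_2* = 0.6·M/p_2.
At p_1=6, p_2=6.2, M=64: x_1* = 0.4·64/6 = 4.2667.
At M' = 96: x_1* = 6.4. Change: 6.4 − 4.2667 = 2.1333.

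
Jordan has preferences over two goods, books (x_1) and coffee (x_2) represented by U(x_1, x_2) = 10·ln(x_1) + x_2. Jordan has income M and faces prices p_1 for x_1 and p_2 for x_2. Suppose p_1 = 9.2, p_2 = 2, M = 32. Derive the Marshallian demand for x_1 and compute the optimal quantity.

So x_1*(p_1,p_2) = 10·p_2/p_1, independent of income; and x_2* = (M − 10·p_2)/p_2.
At the given prices: x_1* = 10·2/9.2 = 2.1739.

x_1* = 2.1739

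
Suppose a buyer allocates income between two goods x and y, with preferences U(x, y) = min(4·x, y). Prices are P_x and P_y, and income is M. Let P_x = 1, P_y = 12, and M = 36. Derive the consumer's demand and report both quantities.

Leontief preferences: the optimum is at the kink where x/1 = y/4, i.e. y = 4·x.
Budget: P_x·x + P_y·4·x = M, so (P_x + 4·P_y)·x = M.
Demand: x*(P_x,P_y,M) = M/(P_x + 4·P_y), y* = 4·M/(P_x + 4·P_y).
Here 1 + 4·12 = 49, giving x* = 0.7347 and y* = 2.9388.

x* = 0.7347, y* = 2.9388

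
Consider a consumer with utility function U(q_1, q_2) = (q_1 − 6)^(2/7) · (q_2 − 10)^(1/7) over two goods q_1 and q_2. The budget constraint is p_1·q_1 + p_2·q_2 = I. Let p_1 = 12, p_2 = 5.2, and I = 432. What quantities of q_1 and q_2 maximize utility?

q_1* = 23.1111, q_2* = 29.7436

Let q_1' = q_1−6, q_2' = q_2−10. MRS = 2·q_2'/q_1' = p_1/p_2.
After buying the subsistence bundle (6, 10), a share 2/3 of the remaining income goes to q_1: q_1* = 6 + 2/3·(I − 6p_1 − 10p_2)/p_1.
Discretionary income = 432 − 6·12 − 10·5.2 = 308; q_1* = 6 + 2/3·308/12 = 23.1111; q_2* = 10 + 1/3·308/5.2 = 29.7436.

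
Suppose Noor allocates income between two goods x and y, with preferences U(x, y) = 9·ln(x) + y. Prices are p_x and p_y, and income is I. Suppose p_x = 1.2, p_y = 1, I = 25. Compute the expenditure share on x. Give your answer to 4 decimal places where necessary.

share on x = 0.36

Set MRS = p_x/p_y: (9/x)/1 = p_x/p_y.
So x*(p_x,p_y) = 9·p_y/p_x, independent of income; and y* = (I − 9·p_y)/p_y.
At the given prices: x* = 9·1/1.2 = 7.5, and y* = 16.
Expenditure on x: 1.2·7.5 = 9; share = 0.36.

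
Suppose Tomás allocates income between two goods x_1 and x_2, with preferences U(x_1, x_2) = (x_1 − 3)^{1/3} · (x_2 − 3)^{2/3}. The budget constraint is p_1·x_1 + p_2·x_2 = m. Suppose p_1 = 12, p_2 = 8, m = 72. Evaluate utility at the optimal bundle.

V = 0.6934

This is Cobb-Douglas in (x_1−3, x_2−3): tangency gives 1/3·p_2·(x_2−3) = 2/3·p_1·(x_1−3).
Substituting into the budget: x_1* = 3 + 1/3·(m − 3·p_1 − 3·p_2)/p_1, and x_2* = 3 + 2/3·(…)/p_2.
Discretionary income = 72 − 3·12 − 3·8 = 12; x_1* = 3 + 1/3·12/12 = 3.3333; x_2* = 3 + 2/3·12/8 = 4.
Utility at the optimum: U(3.3333, 4) = 0.6934.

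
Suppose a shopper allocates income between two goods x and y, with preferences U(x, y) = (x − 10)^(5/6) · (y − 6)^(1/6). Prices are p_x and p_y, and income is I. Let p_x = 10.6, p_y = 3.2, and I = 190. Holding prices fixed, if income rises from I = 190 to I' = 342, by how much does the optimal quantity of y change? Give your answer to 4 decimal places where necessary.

Δy* = 7.9167

This is Cobb-Douglas in (x−10, y−6): tangency gives 5/6·p_y·(y−6) = 1/6·p_x·(x−10).
After buying the subsistence bundle (10, 6), a share 5/6 of the remaining income goes to x: x* = 10 + 5/6·(I − 10p_x − 6p_y)/p_x.
Discretionary income = 190 − 10·10.6 − 6·3.2 = 64.8; y* = 6 + 1/6·64.8/3.2 = 9.375.
At I' = 342: y* = 17.2917. Change: 17.2917 − 9.375 = 7.9167.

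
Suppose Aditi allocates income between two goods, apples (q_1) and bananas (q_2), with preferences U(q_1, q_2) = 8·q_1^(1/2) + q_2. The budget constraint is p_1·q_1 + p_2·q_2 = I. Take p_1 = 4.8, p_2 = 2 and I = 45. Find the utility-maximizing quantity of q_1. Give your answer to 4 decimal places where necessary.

q_1* = 2.7778

MU_q_1 = 4/√q_1, MU_q_2 = 1. Tangency: 4/√q_1 = p_1/p_2.
Solve: √q_1 = 4·p_2/p_1, so q_1*(p_1,p_2) = (4·p_2/p_1)², and q_2* = (I − p_1·q_1*)/p_2.
Plugging in: q_1* = (4·2/4.8)² = 2.7778.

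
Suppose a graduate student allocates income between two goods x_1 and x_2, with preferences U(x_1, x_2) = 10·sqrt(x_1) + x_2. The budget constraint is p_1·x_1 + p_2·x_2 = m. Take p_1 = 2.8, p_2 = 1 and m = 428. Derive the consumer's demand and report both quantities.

Solve: √x_1 = 5·p_2/p_1, so x_1*(p_1,p_2) = (5·p_2/p_1)², and x_2* = (m − p_1·x_1*)/p_2.
Plugging in: x_1* = (5·1/2.8)² = 3.1888, x_2* = 419.0714.

x_1* = 3.1888, x_2* = 419.0714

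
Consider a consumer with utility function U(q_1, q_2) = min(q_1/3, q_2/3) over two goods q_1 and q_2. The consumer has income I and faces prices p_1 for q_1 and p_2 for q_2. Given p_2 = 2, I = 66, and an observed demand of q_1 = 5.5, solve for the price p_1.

p_1 = 10

Leontief preferences: the optimum is at the kink where q_1/3 = q_2/3, i.e. q_2 = q_1.
Budget: p_1·q_1 + p_2·q_1 = I, so (3·p_1 + 3·p_2)·q_1 = 3·I.
Demand: q_1*(p_1,p_2,I) = 3·I/(3·p_1 + 3·p_2), q_2* = 3·I/(3·p_1 + 3·p_2).
Set q_1* = 5.5 in the demand function and solve for p_1: p_1 = 10.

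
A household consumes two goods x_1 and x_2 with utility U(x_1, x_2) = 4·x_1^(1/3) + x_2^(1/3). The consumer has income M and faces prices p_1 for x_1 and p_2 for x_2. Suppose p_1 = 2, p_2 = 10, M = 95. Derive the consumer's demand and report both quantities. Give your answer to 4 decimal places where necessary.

x_1* = 44.9852, x_2* = 0.503

MRS = MU_x_1/MU_x_2 = 4·(x_2/x_1)^(2/3). Set equal to p_1/p_2.
Hence x_2/x_1 = ((1/4)·p_1/p_2)^(1/(2/3)), i.e. raised to the 1.5 power.
With the ratio pinned down, the budget gives x_1* = M/(p_1 + p_2·(x_2/x_1)) and x_2* = (x_2/x_1)·x_1*.
Numerically x_2/x_1 = 0.01118, so x_1* = 95/(2 + 10·0.01118) = 44.9852 and x_2* = 0.01118·44.9852 = 0.503.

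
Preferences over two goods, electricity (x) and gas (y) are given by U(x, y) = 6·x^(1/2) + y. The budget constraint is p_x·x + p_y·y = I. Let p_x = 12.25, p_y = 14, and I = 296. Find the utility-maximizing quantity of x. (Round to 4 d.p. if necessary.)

Set MRS = p_x/p_y: 3·x^(−1/2) = p_x/p_y.
Thus x* = (3·p_y/p_x)² — independent of I — with the rest of income spent on y.
Plugging in: x* = (3·14/12.25)² = 11.7551.

x* = 11.7551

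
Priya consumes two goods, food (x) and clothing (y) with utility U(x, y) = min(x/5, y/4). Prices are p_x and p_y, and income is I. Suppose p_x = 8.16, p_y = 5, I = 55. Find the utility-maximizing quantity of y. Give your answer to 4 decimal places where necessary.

Here 5·8.16 + 4·5 = 60.8, giving y* = 3.6184.

y* = 3.6184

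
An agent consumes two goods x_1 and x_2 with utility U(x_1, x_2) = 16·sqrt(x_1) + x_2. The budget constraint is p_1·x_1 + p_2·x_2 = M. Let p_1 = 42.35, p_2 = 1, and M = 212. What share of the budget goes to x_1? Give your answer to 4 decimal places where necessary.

share on x_1 = 0.0071

Set MRS = p_1/p_2: 8·x_1^(−1/2) = p_1/p_2.
Solve: √x_1 = 8·p_2/p_1, so x_1*(p_1,p_2) = (8·p_2/p_1)², and x_2* = (M − p_1·x_1*)/p_2.
Plugging in: x_1* = (8·1/42.35)² = 0.0357, x_2* = 210.4888.
Expenditure on x_1: 42.35·0.0357 = 1.5112; share = 0.0071.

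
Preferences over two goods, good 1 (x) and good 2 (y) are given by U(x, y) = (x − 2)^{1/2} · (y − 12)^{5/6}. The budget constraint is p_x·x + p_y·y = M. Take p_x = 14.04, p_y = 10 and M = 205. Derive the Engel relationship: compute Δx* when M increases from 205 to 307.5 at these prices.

This is Cobb-Douglas in (x−2, y−12): tangency gives 0.5·p_y·(y−12) = 5/6·p_x·(x−2).
After buying the subsistence bundle (2, 12), a share 0.375 of the remaining income goes to x: x* = 2 + 0.375·(M − 2p_x − 12p_y)/p_x.
Discretionary income = 205 − 2·14.04 − 12·10 = 56.92; x* = 2 + 0.375·56.92/14.04 = 3.5203.
At M' = 307.5: x* = 6.258. Change: 6.258 − 3.5203 = 2.7377.

Δx* = 2.7377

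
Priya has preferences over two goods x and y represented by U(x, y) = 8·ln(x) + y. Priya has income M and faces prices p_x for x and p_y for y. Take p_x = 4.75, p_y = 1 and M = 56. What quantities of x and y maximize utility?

So x*(p_x,p_y) = 8·p_y/p_x, independent of income; and y* = (M − 8·p_y)/p_y.
At the given prices: x* = 8·1/4.75 = 1.6842, and y* = 48.

x* = 1.6842, y* = 48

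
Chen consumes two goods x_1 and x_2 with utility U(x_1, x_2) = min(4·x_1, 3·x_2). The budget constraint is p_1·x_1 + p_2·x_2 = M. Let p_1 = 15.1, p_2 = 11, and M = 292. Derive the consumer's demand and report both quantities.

x_1* = 9.8096, x_2* = 13.0795

Demand: x_1*(p_1,p_2,M) = 3·M/(3·p_1 + 4·p_2), x_2* = 4·M/(3·p_1 + 4·p_2).
Here 3·15.1 + 4·11 = 89.3, giving x_1* = 9.8096 and x_2* = 13.0795.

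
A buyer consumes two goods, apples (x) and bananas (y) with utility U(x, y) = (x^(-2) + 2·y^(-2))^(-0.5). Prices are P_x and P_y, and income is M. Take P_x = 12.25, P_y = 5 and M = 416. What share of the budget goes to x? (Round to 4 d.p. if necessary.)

Substitute y = (y/x)·x into the budget: x* = M/(P_x + P_y·(y/x)).
Numerically y/x = 1.698499, so x* = 416/(12.25 + 5·1.698499) = 20.0554 and y* = 1.698499·20.0554 = 34.0642.
Expenditure on x: 12.25·20.0554 = 245.6792; share = 0.5906.

share on x = 0.5906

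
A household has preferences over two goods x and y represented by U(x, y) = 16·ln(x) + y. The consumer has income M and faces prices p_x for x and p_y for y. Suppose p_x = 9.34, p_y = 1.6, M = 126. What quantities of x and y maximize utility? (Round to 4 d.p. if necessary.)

MU_x = 16/x, MU_y = 1. Tangency: 16/x = p_x/p_y.
So x*(p_x,p_y) = 16·p_y/p_x, independent of income; and y* = (M − 16·p_y)/p_y.
At the given prices: x* = 16·1.6/9.34 = 2.7409, and y* = 62.75.

x* = 2.7409, y* = 62.75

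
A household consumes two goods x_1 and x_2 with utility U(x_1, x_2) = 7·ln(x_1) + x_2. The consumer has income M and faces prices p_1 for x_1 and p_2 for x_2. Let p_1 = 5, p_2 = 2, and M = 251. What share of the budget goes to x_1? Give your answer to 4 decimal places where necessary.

Set MRS = p_1/p_2: (7/x_1)/1 = p_1/p_2.
So x_1*(p_1,p_2) = 7·p_2/p_1, independent of income; and x_2* = (M − 7·p_2)/p_2.
At the given prices: x_1* = 7·2/5 = 2.8, and x_2* = 118.5.
Expenditure on x_1: 5·2.8 = 14; share = 0.0558.

share on x_1 = 0.0558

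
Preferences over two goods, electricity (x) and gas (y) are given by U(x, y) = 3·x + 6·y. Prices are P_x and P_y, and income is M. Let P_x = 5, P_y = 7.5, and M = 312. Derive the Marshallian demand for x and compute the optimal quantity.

x* = 0

Perfect substitutes: compare marginal utility per dollar. 3/P_x vs 6/P_y → 0.6 vs 0.8.
y gives more utility per dollar, so spend all income on y: y* = M/P_y, x* = 0.
Numerically: x* = 0, y* = 41.6.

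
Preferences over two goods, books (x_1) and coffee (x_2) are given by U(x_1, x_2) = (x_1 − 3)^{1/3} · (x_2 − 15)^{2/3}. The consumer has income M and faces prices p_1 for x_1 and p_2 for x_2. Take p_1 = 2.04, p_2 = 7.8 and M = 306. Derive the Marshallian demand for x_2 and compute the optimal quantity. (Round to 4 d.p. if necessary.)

This is Cobb-Douglas in (x_1−3, x_2−15): tangency gives 1/3·p_2·(x_2−15) = 2/3·p_1·(x_1−3).
After buying the subsistence bundle (3, 15), a share 1/3 of the remaining income goes to x_1: x_1* = 3 + 1/3·(M − 3p_1 − 15p_2)/p_1.
Discretionary income = 306 − 3·2.04 − 15·7.8 = 182.88; x_2* = 15 + 2/3·182.88/7.8 = 30.6308.

x_2* = 30.6308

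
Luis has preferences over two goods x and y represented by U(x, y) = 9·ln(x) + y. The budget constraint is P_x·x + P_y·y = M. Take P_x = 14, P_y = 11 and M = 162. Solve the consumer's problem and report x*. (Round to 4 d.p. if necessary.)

MU_x = 9/x, MU_y = 1. Tangency: 9/x = P_x/P_y.
So x*(P_x,P_y) = 9·P_y/P_x, independent of income; and y* = (M − 9·P_y)/P_y.
At the given prices: x* = 9·11/14 = 7.0714.

x* = 7.0714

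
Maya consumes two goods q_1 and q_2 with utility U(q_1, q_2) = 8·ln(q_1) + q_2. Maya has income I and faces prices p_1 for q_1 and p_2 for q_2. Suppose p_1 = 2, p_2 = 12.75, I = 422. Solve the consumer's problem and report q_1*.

So q_1*(p_1,p_2) = 8·p_2/p_1, independent of income; and q_2* = (I − 8·p_2)/p_2.
At the given prices: q_1* = 8·12.75/2 = 51.

q_1* = 51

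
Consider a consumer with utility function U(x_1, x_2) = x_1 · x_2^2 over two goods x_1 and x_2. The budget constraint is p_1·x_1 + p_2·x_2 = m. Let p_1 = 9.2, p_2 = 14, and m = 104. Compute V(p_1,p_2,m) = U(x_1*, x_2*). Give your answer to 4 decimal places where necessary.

V = 92.4171

Demand: x_1*(p_1,p_2,m) = 1/3·m/p_1 and x_2* = 2/3·m/p_2.
At p_1=9.2, p_2=14, m=104: x_1* = 1/3·104/9.2 = 3.7681, x_2* = 4.9524.
Utility at the optimum: U(3.7681, 4.9524) = 92.4171.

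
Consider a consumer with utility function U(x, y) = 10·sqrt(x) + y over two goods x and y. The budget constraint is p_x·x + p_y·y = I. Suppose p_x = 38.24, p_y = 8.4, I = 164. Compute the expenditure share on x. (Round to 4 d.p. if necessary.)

Solve: √x = 5·p_y/p_x, so x*(p_x,p_y) = (5·p_y/p_x)², and y* = (I − p_x·x*)/p_y.
Plugging in: x* = (5·8.4/38.24)² = 1.2063, y* = 14.0322.
Expenditure on x: 38.24·1.2063 = 46.1297; share = 0.2813.

share on x = 0.2813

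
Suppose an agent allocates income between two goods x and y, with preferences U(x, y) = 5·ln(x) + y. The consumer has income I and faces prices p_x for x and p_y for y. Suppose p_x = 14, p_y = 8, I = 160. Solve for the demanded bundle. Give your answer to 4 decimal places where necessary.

x* = 2.8571, y* = 15

At the given prices: x* = 5·8/14 = 2.8571, and y* = 15.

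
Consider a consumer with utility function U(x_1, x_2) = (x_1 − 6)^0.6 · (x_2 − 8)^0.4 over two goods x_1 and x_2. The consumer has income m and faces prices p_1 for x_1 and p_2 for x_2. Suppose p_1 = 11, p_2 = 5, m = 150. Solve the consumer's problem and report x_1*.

After buying the subsistence bundle (6, 8), a share 0.6 of the remaining income goes to x_1: x_1* = 6 + 0.6·(m − 6p_1 − 8p_2)/p_1.
Discretionary income = 150 − 6·11 − 8·5 = 44; x_1* = 6 + 0.6·44/11 = 8.4.

x_1* = 8.4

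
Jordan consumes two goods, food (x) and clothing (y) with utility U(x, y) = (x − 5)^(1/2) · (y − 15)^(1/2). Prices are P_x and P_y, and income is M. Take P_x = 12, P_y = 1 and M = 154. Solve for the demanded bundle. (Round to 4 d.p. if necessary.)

MRS = (y−15)/(x−5). Tangency with P_x/P_y gives y−15 = (P_x/P_y)·(x−5).
After buying the subsistence bundle (5, 15), a share 0.5 of the remaining income goes to x: x* = 5 + 0.5·(M − 5P_x − 15P_y)/P_x.
Discretionary income = 154 − 5·12 − 15·1 = 79; x* = 5 + 0.5·79/12 = 8.2917; y* = 15 + 0.5·79/1 = 54.5.

x* = 8.2917, y* = 54.5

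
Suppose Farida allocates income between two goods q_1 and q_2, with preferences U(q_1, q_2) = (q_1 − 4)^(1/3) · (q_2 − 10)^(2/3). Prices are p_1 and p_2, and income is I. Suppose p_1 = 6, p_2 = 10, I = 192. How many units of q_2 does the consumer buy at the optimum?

q_2* = 14.5333

Let q_1' = q_1−4, q_2' = q_2−10. MRS = (1/2)·q_2'/q_1' = p_1/p_2.
After buying the subsistence bundle (4, 10), a share 1/3 of the remaining income goes to q_1: q_1* = 4 + 1/3·(I − 4p_1 − 10p_2)/p_1.
Discretionary income = 192 − 4·6 − 10·10 = 68; q_2* = 10 + 2/3·68/10 = 14.5333.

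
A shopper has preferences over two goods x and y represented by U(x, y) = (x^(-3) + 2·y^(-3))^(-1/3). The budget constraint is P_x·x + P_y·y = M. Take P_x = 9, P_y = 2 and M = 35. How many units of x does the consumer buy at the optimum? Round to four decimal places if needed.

x* = 2.8081

MU_x ∝ x^(-4), MU_y ∝ 2·y^(-4), so MRS = (1/2)·(y/x)^(4) = P_x/P_y.
Solve for the ratio: y/x = [2·P_x/P_y]^(0.25).
Substitute y = (y/x)·x into the budget: x* = M/(P_x + P_y·(y/x)).
Numerically y/x = 1.732051, so x* = 35/(9 + 2·1.732051) = 2.8081.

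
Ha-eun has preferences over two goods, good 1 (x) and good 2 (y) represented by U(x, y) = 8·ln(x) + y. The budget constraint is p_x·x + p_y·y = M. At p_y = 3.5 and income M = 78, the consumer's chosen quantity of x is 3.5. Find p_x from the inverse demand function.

p_x = 8

Set MRS = p_x/p_y: (8/x)/1 = p_x/p_y.
So x*(p_x,p_y) = 8·p_y/p_x, independent of income; and y* = (M − 8·p_y)/p_y.
Set x* = 3.5 in the demand function and solve for p_x: p_x = 8.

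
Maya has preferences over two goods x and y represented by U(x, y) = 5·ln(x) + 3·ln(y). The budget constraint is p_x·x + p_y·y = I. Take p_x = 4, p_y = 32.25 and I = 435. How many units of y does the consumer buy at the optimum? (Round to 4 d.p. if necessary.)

y* = 5.0581

MU_x/MU_y = (5·y)/(3·x); tangency sets this equal to p_x/p_y.
So 5·p_y·y = 3·p_x·x; combined with the budget, a share 0.625 of income goes to x.
Demand: x*(p_x,p_y,I) = 0.625·I/p_x and y* = 0.375·I/p_y.
At p_x=4, p_y=32.25, I=435: y* = 0.375·435/32.25 = 5.0581.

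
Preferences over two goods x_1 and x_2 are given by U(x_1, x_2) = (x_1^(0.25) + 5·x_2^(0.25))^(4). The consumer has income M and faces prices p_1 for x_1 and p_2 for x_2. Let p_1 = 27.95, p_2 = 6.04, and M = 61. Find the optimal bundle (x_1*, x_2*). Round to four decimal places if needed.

MRS = MU_x_1/MU_x_2 = (1/5)·(x_2/x_1)^(0.75). Set equal to p_1/p_2.
Solve for the ratio: x_2/x_1 = [5·p_1/p_2]^(4/3).
Substitute x_2 = (x_2/x_1)·x_1 into the budget: x_1* = M/(p_1 + p_2·(x_2/x_1)).
Numerically x_2/x_1 = 65.93052, so x_1* = 61/(27.95 + 6.04·65.93052) = 0.1431 and x_2* = 65.93052·0.1431 = 9.437.

x_1* = 0.1431, x_2* = 9.437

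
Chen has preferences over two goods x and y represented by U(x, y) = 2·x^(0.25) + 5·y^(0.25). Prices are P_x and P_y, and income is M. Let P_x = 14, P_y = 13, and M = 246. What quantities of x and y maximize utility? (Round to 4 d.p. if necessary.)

MU_x ∝ 2·x^(-0.75), MU_y ∝ 5·y^(-0.75), so MRS = (2/5)·(y/x)^(0.75) = P_x/P_y.
Hence y/x = ((5/2)·P_x/P_y)^(1/(0.75)), i.e. raised to the 4/3 power.
Substitute y = (y/x)·x into the budget: x* = M/(P_x + P_y·(y/x)).
Numerically y/x = 3.745412, so x* = 246/(14 + 13·3.745412) = 3.924 and y* = 3.745412·3.924 = 14.6972.

x* = 3.924, y* = 14.6972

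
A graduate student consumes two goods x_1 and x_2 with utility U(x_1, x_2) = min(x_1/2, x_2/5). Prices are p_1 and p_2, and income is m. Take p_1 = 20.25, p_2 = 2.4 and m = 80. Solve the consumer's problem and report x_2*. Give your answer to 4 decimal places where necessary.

With perfect complements, no substitution: consume in ratio x_1:x_2 = 2:5.
Budget: p_1·x_1 + p_2·(5/2)·x_1 = m, so (2·p_1 + 5·p_2)·x_1 = 2·m.
Demand: x_1*(p_1,p_2,m) = 2·m/(2·p_1 + 5·p_2), x_2* = 5·m/(2·p_1 + 5·p_2).
Here 2·20.25 + 5·2.4 = 52.5, giving x_2* = 7.619.

x_2* = 7.619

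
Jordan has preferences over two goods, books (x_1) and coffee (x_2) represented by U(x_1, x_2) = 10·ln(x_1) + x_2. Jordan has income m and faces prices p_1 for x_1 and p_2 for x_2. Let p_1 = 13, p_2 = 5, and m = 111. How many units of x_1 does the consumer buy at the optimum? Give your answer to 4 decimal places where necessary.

x_1* = 3.8462

At the given prices: x_1* = 10·5/13 = 3.8462.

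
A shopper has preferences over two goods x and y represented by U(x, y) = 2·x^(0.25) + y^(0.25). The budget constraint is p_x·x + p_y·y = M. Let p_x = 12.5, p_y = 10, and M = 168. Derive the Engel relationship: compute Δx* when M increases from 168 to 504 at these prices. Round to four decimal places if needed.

MRS = MU_x/MU_y = 2·(y/x)^(0.75). Set equal to p_x/p_y.
Solve for the ratio: y/x = [(1/2)·p_x/p_y]^(4/3).
With the ratio pinned down, the budget gives x* = M/(p_x + p_y·(y/x)) and y* = (y/x)·x*.
Numerically y/x = 0.534367, so x* = 168/(12.5 + 10·0.534367) = 9.4151.
At M' = 504: x* = 28.2453. Change: 28.2453 − 9.4151 = 18.8302.

Δx* = 18.8302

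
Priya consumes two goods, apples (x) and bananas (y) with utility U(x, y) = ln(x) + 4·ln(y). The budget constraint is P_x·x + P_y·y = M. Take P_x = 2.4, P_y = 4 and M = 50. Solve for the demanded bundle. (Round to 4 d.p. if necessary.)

x* = 4.1667, y* = 10

MU_x/MU_y = (y)/(4·x); tangency sets this equal to P_x/P_y.
Rearranging, P_y·y = 4·P_x·x. Substituting into the budget gives P_x·x·(1 + 4) = M.
Demand: x*(P_x,P_y,M) = 0.2·M/P_x and y* = 0.8·M/P_y.
At P_x=2.4, P_y=4, M=50: x* = 0.2·50/2.4 = 4.1667, y* = 10.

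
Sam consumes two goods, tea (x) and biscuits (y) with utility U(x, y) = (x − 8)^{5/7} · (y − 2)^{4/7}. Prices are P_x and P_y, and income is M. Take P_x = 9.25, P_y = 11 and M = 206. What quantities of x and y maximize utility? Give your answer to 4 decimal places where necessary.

Substituting into the budget: x* = 8 + 5/9·(M − 8·P_x − 2·P_y)/P_x, and y* = 2 + 4/9·(…)/P_y.
Discretionary income = 206 − 8·9.25 − 2·11 = 110; x* = 8 + 5/9·110/9.25 = 14.6066; y* = 2 + 4/9·110/11 = 6.4444.

x* = 14.6066, y* = 6.4444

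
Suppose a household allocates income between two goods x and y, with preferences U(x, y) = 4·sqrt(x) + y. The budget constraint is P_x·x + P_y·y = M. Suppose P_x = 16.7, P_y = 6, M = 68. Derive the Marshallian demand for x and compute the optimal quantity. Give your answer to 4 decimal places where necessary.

MU_x = 2/√x, MU_y = 1. Tangency: 2/√x = P_x/P_y.
Solve: √x = 2·P_y/P_x, so x*(P_x,P_y) = (2·P_y/P_x)², and y* = (M − P_x·x*)/P_y.
Plugging in: x* = (2·6/16.7)² = 0.5163.

x* = 0.5163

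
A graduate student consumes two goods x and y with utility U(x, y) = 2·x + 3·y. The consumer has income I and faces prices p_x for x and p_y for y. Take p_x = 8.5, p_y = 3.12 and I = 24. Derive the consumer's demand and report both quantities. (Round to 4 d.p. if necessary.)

x* = 0, y* = 7.6923

Linear utility — the consumer picks whichever good has higher MU/price: 2/8.5 = 0.2353 vs 3/3.12 = 0.9615.
y gives more utility per dollar, so spend all income on y: y* = I/p_y, x* = 0.
Numerically: x* = 0, y* = 7.6923.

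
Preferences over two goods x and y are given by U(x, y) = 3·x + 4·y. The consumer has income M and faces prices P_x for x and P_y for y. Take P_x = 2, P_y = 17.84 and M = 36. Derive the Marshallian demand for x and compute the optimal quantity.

x* = 18

x gives more utility per dollar, so spend all income on x: x* = M/P_x, y* = 0.
Numerically: x* = 18, y* = 0.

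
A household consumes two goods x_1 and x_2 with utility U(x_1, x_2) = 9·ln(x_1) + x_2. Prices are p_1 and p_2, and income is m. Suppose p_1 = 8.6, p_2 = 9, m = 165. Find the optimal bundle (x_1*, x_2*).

So x_1*(p_1,p_2) = 9·p_2/p_1, independent of income; and x_2* = (m − 9·p_2)/p_2.
At the given prices: x_1* = 9·9/8.6 = 9.4186, and x_2* = 9.3333.

x_1* = 9.4186, x_2* = 9.3333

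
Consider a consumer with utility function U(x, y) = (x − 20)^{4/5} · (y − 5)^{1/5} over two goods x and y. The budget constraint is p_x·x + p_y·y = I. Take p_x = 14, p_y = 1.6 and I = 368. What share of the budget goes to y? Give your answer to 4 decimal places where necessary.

Let x' = x−20, y' = y−5. MRS = 4·y'/x' = p_x/p_y.
Substituting into the budget: x* = 20 + 0.8·(I − 20·p_x − 5·p_y)/p_x, and y* = 5 + 0.2·(…)/p_y.
Discretionary income = 368 − 20·14 − 5·1.6 = 80; x* = 20 + 0.8·80/14 = 24.5714; y* = 5 + 0.2·80/1.6 = 15.
Expenditure on y: 1.6·15 = 24; share = 0.0652.

share on y = 0.0652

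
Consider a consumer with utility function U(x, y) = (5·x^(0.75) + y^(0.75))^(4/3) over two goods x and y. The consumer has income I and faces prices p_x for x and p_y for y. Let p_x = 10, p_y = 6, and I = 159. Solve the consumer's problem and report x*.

MRS = MU_x/MU_y = 5·(y/x)^(0.25). Set equal to p_x/p_y.
Hence y/x = ((1/5)·p_x/p_y)^(1/(0.25)), i.e. raised to the 4 power.
With the ratio pinned down, the budget gives x* = I/(p_x + p_y·(y/x)) and y* = (y/x)·x*.
Numerically y/x = 0.012346, so x* = 159/(10 + 6·0.012346) = 15.7831.

x* = 15.7831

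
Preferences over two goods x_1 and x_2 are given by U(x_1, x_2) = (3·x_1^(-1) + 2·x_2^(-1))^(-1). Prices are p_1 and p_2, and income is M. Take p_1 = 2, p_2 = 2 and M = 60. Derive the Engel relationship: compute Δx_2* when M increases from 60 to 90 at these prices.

Substitute x_2 = (x_2/x_1)·x_1 into the budget: x_1* = M/(p_1 + p_2·(x_2/x_1)).
Numerically x_2/x_1 = 0.816497, so x_1* = 60/(2 + 2·0.816497) = 16.5153 and x_2* = 0.816497·16.5153 = 13.4847.
At M' = 90: x_2* = 20.227. Change: 20.227 − 13.4847 = 6.7423.

Δx_2* = 6.7423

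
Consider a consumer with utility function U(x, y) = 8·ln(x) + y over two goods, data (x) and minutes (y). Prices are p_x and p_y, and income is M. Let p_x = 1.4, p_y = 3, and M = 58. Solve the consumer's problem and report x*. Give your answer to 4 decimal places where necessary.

x* = 17.1429

So x*(p_x,p_y) = 8·p_y/p_x, independent of income; and y* = (M − 8·p_y)/p_y.
At the given prices: x* = 8·3/1.4 = 17.1429.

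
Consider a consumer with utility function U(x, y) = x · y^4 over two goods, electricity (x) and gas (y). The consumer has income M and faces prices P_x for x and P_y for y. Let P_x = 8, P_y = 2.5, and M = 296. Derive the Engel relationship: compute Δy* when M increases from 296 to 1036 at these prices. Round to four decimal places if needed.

MU_x/MU_y = (y)/(4·x); tangency sets this equal to P_x/P_y.
So P_y·y = 4·P_x·x; combined with the budget, a share 0.2 of income goes to x.
Demand: x*(P_x,P_y,M) = 0.2·M/P_x and y* = 0.8·M/P_y.
At P_x=8, P_y=2.5, M=296: y* = 0.8·296/2.5 = 94.72.
At M' = 1036: y* = 331.52. Change: 331.52 − 94.72 = 236.8.

Δy* = 236.8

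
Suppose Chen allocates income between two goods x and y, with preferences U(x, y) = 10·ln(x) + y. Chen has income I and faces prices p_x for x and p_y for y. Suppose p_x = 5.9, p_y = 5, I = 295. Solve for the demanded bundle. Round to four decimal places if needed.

x* = 8.4746, y* = 49

Set MRS = p_x/p_y: (10/x)/1 = p_x/p_y.
So x*(p_x,p_y) = 10·p_y/p_x, independent of income; and y* = (I − 10·p_y)/p_y.
At the given prices: x* = 10·5/5.9 = 8.4746, and y* = 49.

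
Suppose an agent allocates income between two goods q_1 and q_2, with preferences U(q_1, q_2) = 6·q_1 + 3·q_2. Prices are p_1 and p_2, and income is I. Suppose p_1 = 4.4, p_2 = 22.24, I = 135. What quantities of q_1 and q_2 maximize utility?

q_1* = 30.6818, q_2* = 0

Linear utility — the consumer picks whichever good has higher MU/price: 6/4.4 = 1.3636 vs 3/22.24 = 0.1349.
q_1 gives more utility per dollar, so spend all income on q_1: q_1* = I/p_1, q_2* = 0.
Numerically: q_1* = 30.6818, q_2* = 0.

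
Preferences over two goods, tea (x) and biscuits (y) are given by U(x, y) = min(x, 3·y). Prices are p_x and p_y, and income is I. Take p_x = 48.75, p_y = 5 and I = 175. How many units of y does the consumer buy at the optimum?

y* = 1.157

With perfect complements, no substitution: consume in ratio x:y = 3:1.
Budget: p_x·x + p_y·(1/3)·x = I, so (3·p_x + p_y)·x = 3·I.
Demand: x*(p_x,p_y,I) = 3·I/(3·p_x + p_y), y* = I/(3·p_x + p_y).
Here 3·48.75 + 5 = 151.25, giving y* = 1.157.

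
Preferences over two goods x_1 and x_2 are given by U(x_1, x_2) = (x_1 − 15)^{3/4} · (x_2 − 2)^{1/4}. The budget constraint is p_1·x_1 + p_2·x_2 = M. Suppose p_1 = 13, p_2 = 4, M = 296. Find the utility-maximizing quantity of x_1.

x_1* = 20.3654

Let x_1' = x_1−15, x_2' = x_2−2. MRS = 3·x_2'/x_1' = p_1/p_2.
After buying the subsistence bundle (15, 2), a share 0.75 of the remaining income goes to x_1: x_1* = 15 + 0.75·(M − 15p_1 − 2p_2)/p_1.
Discretionary income = 296 − 15·13 − 2·4 = 93; x_1* = 15 + 0.75·93/13 = 20.3654.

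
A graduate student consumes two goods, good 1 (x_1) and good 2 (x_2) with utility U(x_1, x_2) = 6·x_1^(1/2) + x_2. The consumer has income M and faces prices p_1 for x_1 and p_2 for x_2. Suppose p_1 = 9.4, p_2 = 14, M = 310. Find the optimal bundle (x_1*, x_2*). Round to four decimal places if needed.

Set MRS = p_1/p_2: 3·x_1^(−1/2) = p_1/p_2.
Thus x_1* = (3·p_2/p_1)² — independent of M — with the rest of income spent on x_2.
Plugging in: x_1* = (3·14/9.4)² = 19.9638, x_2* = 8.7386.

x_1* = 19.9638, x_2* = 8.7386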